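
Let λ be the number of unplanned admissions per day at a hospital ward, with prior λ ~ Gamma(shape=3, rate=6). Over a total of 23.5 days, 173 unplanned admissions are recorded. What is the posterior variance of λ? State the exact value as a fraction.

Total count 173 over total exposure 23.5 days.
The Gamma prior is conjugate for the Poisson rate, so λ | data ~ Gamma(3+173, 6+23.5) = Gamma(176, 59/2).
Posterior variance = α'/β'² = 176/(3481/4) = 704/3481.

704/3481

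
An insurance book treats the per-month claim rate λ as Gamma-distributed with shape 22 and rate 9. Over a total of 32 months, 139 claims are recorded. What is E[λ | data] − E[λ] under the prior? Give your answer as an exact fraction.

Total count 139 over total exposure 32 months.
Gamma(α, β) with Poisson data over total exposure Σt gives posterior Gamma(α+Σx, β+Σt) = Gamma(161, 41).
Posterior mean = 161/41 = 161/41; prior mean = 22/9 = 22/9. Difference = 161/41 − 22/9 = 547/369.

547/369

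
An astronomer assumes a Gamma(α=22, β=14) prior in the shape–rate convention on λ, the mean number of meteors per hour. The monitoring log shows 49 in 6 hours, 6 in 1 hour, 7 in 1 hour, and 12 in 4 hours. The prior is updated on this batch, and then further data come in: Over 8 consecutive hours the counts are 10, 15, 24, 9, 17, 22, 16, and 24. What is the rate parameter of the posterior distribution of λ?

34

Total count: 49 + 6 + 7 + 12 = 74.
Total exposure: 6 + 1 + 1 + 4 = 12 hours.
After the first batch: Gamma(22 + 74, 14 + 12) = Gamma(96, 26).
Total count: 10 + 15 + 24 + 9 + 17 + 22 + 16 + 24 = 137.
Total exposure: 8 hours.
After the second batch: Gamma(96 + 137, 26 + 8) = Gamma(233, 34).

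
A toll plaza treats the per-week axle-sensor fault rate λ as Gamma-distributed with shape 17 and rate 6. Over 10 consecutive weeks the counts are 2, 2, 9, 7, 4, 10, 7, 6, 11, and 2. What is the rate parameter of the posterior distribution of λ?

Total count: 2 + 2 + 9 + 7 + 4 + 10 + 7 + 6 + 11 + 2 = 60.
Total exposure: 10 weeks.
Posterior: α' = 17 + 60 = 77, β' = 6 + 10 = 16.

16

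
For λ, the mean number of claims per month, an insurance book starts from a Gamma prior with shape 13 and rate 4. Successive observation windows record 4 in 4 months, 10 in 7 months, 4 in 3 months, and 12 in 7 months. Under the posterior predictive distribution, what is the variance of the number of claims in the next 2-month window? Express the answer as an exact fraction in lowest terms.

2322/625

Total count: 4 + 10 + 4 + 12 = 30.
Total exposure: 4 + 7 + 3 + 7 = 21 months.
Conjugate update: add total count to the shape and total exposure to the rate, giving Gamma(43, 25).
The posterior predictive for a window of length T is Negative Binomial with variance T·α'·(β'+T)/β'² = 2·43·27/625 = 2322/625.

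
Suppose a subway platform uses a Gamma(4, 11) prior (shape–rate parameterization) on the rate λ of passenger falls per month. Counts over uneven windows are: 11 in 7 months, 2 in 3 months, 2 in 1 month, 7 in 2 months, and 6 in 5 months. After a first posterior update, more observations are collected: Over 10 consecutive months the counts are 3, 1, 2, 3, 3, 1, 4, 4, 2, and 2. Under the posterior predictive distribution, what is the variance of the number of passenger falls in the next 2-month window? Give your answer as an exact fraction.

Total count: 11 + 2 + 2 + 7 + 6 = 28.
Total exposure: 7 + 3 + 1 + 2 + 5 = 18 months.
After the first batch: Gamma(4 + 28, 11 + 18) = Gamma(32, 29).
Total count: 3 + 1 + 2 + 3 + 3 + 1 + 4 + 4 + 2 + 2 = 25.
Total exposure: 10 months.
After the second batch: Gamma(32 + 25, 29 + 10) = Gamma(57, 39).
The posterior predictive for a window of length T is Negative Binomial with variance T·α'·(β'+T)/β'² = 2·57·41/1521 = 1558/507.

1558/507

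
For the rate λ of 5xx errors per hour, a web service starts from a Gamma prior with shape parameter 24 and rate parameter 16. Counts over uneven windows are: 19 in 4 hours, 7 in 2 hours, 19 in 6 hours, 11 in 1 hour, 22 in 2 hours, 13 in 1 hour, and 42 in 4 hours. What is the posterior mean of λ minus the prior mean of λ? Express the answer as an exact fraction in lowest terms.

103/36

Total count: 19 + 7 + 19 + 11 + 22 + 13 + 42 = 133.
Total exposure: 4 + 2 + 6 + 1 + 2 + 1 + 4 = 20 hours.
The Gamma prior is conjugate for the Poisson rate, so λ | data ~ Gamma(24+133, 16+20) = Gamma(157, 36).
Posterior mean = 157/36 = 157/36; prior mean = 24/16 = 3/2. Difference = 157/36 − 3/2 = 103/36.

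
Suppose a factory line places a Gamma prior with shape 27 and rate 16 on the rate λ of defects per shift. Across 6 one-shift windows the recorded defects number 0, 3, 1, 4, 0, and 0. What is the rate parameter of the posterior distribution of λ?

Total count: 0 + 3 + 1 + 4 + 0 + 0 = 8.
Total exposure: 6 shifts.
The Gamma prior is conjugate for the Poisson rate, so λ | data ~ Gamma(27+8, 16+6) = Gamma(35, 22).

22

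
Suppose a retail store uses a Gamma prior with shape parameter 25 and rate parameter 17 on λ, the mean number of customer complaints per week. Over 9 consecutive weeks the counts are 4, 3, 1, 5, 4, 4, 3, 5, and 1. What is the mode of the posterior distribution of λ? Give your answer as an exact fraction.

Total count: 4 + 3 + 1 + 5 + 4 + 4 + 3 + 5 + 1 = 30.
Total exposure: 9 weeks.
Gamma(α, β) with Poisson data over total exposure Σt gives posterior Gamma(α+Σx, β+Σt) = Gamma(55, 26).
Posterior mode = (α'−1)/β' = 54/26 = 27/13.

27/13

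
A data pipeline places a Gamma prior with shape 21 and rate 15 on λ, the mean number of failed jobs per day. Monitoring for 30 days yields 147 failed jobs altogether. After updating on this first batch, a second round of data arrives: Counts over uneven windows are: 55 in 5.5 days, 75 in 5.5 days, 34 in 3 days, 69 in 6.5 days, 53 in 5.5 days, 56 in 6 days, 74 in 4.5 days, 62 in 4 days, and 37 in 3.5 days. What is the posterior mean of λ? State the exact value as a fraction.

683/89

Total count 147 over total exposure 30 days.
After the first batch: Gamma(21 + 147, 15 + 30) = Gamma(168, 45).
Total count: 55 + 75 + 34 + 69 + 53 + 56 + 74 + 62 + 37 = 515.
Total exposure: 5.5 + 5.5 + 3 + 6.5 + 5.5 + 6 + 4.5 + 4 + 3.5 = 44 days.
After the second batch: Gamma(168 + 515, 45 + 44) = Gamma(683, 89).
Posterior mean = α'/β' = 683/89.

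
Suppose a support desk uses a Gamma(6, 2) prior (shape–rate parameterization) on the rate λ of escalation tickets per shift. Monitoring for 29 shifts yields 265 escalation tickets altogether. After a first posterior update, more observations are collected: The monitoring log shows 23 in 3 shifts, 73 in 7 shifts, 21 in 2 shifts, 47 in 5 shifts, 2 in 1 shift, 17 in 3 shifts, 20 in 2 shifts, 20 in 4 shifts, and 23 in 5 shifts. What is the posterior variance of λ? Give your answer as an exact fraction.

Total count 265 over total exposure 29 shifts.
After the first batch: Gamma(6 + 265, 2 + 29) = Gamma(271, 31).
Total count: 23 + 73 + 21 + 47 + 2 + 17 + 20 + 20 + 23 = 246.
Total exposure: 3 + 7 + 2 + 5 + 1 + 3 + 2 + 4 + 5 = 32 shifts.
After the second batch: Gamma(271 + 246, 31 + 32) = Gamma(517, 63).
Posterior variance = α'/β'² = 517/3969.

517/3969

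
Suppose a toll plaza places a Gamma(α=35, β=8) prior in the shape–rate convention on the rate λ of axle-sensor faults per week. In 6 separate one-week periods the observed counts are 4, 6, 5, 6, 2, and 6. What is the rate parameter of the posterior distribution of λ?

Total count: 4 + 6 + 5 + 6 + 2 + 6 = 29.
Total exposure: 6 weeks.
Conjugate update: add total count to the shape and total exposure to the rate, giving Gamma(64, 14).

14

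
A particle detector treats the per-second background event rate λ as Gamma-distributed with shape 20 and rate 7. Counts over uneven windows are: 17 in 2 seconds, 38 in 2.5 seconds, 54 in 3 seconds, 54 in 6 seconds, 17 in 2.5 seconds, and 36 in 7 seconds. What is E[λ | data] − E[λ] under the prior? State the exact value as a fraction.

526/105

Total count: 17 + 38 + 54 + 54 + 17 + 36 = 216.
Total exposure: 2 + 2.5 + 3 + 6 + 2.5 + 7 = 23 seconds.
By Gamma–Poisson conjugacy, the posterior is Gamma(α + Σx, β + Σt) = Gamma(20 + 216, 7 + 23) = Gamma(236, 30).
Posterior mean = 236/30 = 118/15; prior mean = 20/7 = 20/7. Difference = 118/15 − 20/7 = 526/105.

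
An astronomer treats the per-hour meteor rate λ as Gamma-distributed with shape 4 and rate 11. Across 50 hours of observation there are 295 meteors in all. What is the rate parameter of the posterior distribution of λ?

Total count 295 over total exposure 50 hours.
By Gamma–Poisson conjugacy, the posterior is Gamma(α + Σx, β + Σt) = Gamma(4 + 295, 11 + 50) = Gamma(299, 61).

61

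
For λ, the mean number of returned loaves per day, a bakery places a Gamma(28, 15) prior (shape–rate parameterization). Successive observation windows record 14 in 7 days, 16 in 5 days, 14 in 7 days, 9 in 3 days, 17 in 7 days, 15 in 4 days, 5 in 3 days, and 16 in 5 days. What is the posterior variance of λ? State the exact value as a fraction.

Total count: 14 + 16 + 14 + 9 + 17 + 15 + 5 + 16 = 106.
Total exposure: 7 + 5 + 7 + 3 + 7 + 4 + 3 + 5 = 41 days.
By Gamma–Poisson conjugacy, the posterior is Gamma(α + Σx, β + Σt) = Gamma(28 + 106, 15 + 41) = Gamma(134, 56).
Posterior variance = α'/β'² = 134/3136 = 67/1568.

67/1568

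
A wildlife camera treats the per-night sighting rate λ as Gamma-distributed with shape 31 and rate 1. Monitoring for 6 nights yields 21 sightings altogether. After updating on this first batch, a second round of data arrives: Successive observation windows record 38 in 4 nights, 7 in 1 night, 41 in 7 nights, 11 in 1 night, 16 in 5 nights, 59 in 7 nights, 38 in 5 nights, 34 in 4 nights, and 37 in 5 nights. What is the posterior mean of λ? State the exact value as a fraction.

Total count 21 over total exposure 6 nights.
After the first batch: Gamma(31 + 21, 1 + 6) = Gamma(52, 7).
Total count: 38 + 7 + 41 + 11 + 16 + 59 + 38 + 34 + 37 = 281.
Total exposure: 4 + 1 + 7 + 1 + 5 + 7 + 5 + 4 + 5 = 39 nights.
After the second batch: Gamma(52 + 281, 7 + 39) = Gamma(333, 46).
Posterior mean = α'/β' = 333/46.

333/46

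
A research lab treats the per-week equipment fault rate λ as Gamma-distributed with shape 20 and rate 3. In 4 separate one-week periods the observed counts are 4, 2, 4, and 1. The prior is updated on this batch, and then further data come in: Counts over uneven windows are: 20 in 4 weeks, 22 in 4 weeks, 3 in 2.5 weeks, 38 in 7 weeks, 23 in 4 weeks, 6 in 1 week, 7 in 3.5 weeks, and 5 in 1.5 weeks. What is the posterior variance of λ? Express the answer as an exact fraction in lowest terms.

Total count: 4 + 2 + 4 + 1 = 11.
Total exposure: 4 weeks.
After the first batch: Gamma(20 + 11, 3 + 4) = Gamma(31, 7).
Total count: 20 + 22 + 3 + 38 + 23 + 6 + 7 + 5 = 124.
Total exposure: 4 + 4 + 2.5 + 7 + 4 + 1 + 3.5 + 1.5 = 27.5 weeks.
After the second batch: Gamma(31 + 124, 7 + 27.5) = Gamma(155, 69/2).
Posterior variance = α'/β'² = 155/(4761/4) = 620/4761.

620/4761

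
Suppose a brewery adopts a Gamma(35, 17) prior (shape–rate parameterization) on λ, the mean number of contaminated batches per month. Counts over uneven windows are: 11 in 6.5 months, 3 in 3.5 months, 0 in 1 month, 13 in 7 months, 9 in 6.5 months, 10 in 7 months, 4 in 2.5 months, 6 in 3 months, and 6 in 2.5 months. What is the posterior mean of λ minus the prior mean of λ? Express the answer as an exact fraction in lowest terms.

-657/1921

Total count: 11 + 3 + 0 + 13 + 9 + 10 + 4 + 6 + 6 = 62.
Total exposure: 6.5 + 3.5 + 1 + 7 + 6.5 + 7 + 2.5 + 3 + 2.5 = 39.5 months.
Gamma(α, β) with Poisson data over total exposure Σt gives posterior Gamma(α+Σx, β+Σt) = Gamma(97, 113/2).
Posterior mean = 97/(113/2) = 194/113; prior mean = 35/17 = 35/17. Difference = 194/113 − 35/17 = -657/1921.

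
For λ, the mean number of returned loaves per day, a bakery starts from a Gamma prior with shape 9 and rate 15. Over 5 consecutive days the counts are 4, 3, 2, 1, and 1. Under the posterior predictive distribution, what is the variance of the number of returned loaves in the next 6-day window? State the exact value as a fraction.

Total count: 4 + 3 + 2 + 1 + 1 = 11.
Total exposure: 5 days.
Conjugate update: add total count to the shape and total exposure to the rate, giving Gamma(20, 20).
The posterior predictive for a window of length T is Negative Binomial with variance T·α'·(β'+T)/β'² = 6·20·26/400 = 39/5.

39/5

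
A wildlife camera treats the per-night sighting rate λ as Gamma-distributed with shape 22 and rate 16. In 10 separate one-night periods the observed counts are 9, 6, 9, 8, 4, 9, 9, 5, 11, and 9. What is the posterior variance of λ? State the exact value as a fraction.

Total count: 9 + 6 + 9 + 8 + 4 + 9 + 9 + 5 + 11 + 9 = 79.
Total exposure: 10 nights.
Posterior: α' = 22 + 79 = 101, β' = 16 + 10 = 26.
Posterior variance = α'/β'² = 101/676.

101/676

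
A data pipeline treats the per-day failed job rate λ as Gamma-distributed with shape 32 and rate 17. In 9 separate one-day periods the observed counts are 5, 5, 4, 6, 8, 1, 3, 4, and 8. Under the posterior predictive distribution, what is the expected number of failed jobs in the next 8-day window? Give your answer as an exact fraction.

Total count: 5 + 5 + 4 + 6 + 8 + 1 + 3 + 4 + 8 = 44.
Total exposure: 9 days.
Gamma(α, β) with Poisson data over total exposure Σt gives posterior Gamma(α+Σx, β+Σt) = Gamma(76, 26).
Predictive mean over an 8-day window = T·E[λ|data] = 8·76/26 = 304/13.

304/13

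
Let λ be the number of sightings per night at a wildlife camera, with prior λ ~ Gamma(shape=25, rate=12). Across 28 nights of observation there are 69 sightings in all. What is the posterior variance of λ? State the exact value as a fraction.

47/800

Total count 69 over total exposure 28 nights.
By Gamma–Poisson conjugacy, the posterior is Gamma(α + Σx, β + Σt) = Gamma(25 + 69, 12 + 28) = Gamma(94, 40).
Posterior variance = α'/β'² = 94/1600 = 47/800.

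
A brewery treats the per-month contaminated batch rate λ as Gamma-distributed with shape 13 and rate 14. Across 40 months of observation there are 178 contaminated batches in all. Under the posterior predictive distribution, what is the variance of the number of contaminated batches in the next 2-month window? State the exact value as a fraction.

5348/729

Total count 178 over total exposure 40 months.
Posterior: α' = 13 + 178 = 191, β' = 14 + 40 = 54.
The posterior predictive for a window of length T is Negative Binomial with variance T·α'·(β'+T)/β'² = 2·191·56/2916 = 5348/729.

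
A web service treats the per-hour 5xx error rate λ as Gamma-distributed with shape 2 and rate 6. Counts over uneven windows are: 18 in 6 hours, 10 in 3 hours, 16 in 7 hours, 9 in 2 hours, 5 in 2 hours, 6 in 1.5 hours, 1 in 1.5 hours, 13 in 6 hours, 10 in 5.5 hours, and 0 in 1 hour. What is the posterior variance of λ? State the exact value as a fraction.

Total count: 18 + 10 + 16 + 9 + 5 + 6 + 1 + 13 + 10 + 0 = 88.
Total exposure: 6 + 3 + 7 + 2 + 2 + 1.5 + 1.5 + 6 + 5.5 + 1 = 35.5 hours.
By Gamma–Poisson conjugacy, the posterior is Gamma(α + Σx, β + Σt) = Gamma(2 + 88, 6 + 35.5) = Gamma(90, 83/2).
Posterior variance = α'/β'² = 90/(6889/4) = 360/6889.

360/6889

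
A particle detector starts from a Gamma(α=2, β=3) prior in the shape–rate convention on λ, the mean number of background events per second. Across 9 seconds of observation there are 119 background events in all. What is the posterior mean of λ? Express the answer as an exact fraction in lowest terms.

Total count 119 over total exposure 9 seconds.
The Gamma prior is conjugate for the Poisson rate, so λ | data ~ Gamma(2+119, 3+9) = Gamma(121, 12).
Posterior mean = α'/β' = 121/12.

121/12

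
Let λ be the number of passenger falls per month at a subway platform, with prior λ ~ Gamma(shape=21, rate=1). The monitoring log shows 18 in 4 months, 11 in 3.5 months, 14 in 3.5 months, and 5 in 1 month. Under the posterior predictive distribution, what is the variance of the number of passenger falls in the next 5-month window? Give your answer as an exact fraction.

6210/169

Total count: 18 + 11 + 14 + 5 = 48.
Total exposure: 4 + 3.5 + 3.5 + 1 = 12 months.
Posterior: α' = 21 + 48 = 69, β' = 1 + 12 = 13.
The posterior predictive for a window of length T is Negative Binomial with variance T·α'·(β'+T)/β'² = 5·69·18/169 = 6210/169.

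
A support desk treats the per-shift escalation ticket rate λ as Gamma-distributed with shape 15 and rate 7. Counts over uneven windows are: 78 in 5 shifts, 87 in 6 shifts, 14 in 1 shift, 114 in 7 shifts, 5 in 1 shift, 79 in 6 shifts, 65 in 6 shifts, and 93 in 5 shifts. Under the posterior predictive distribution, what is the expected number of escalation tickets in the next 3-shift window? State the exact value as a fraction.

75/2

Total count: 78 + 87 + 14 + 114 + 5 + 79 + 65 + 93 = 535.
Total exposure: 5 + 6 + 1 + 7 + 1 + 6 + 6 + 5 = 37 shifts.
Conjugate update: add total count to the shape and total exposure to the rate, giving Gamma(550, 44).
Predictive mean over a 3-shift window = T·E[λ|data] = 3·550/44 = 75/2.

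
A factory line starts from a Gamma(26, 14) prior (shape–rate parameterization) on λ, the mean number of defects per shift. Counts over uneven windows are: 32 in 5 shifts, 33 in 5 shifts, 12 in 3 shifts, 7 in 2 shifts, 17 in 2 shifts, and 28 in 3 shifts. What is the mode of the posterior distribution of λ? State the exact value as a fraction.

77/17

Total count: 32 + 33 + 12 + 7 + 17 + 28 = 129.
Total exposure: 5 + 5 + 3 + 2 + 2 + 3 = 20 shifts.
Conjugate update: add total count to the shape and total exposure to the rate, giving Gamma(155, 34).
Posterior mode = (α'−1)/β' = 154/34 = 77/17.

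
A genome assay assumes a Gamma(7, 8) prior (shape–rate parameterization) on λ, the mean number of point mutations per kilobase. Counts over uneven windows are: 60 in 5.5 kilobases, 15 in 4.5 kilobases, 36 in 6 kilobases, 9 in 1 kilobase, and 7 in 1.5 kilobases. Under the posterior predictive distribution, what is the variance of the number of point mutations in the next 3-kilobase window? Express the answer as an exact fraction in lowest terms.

47436/2809

Total count: 60 + 15 + 36 + 9 + 7 = 127.
Total exposure: 5.5 + 4.5 + 6 + 1 + 1.5 = 18.5 kilobases.
The Gamma prior is conjugate for the Poisson rate, so λ | data ~ Gamma(7+127, 8+18.5) = Gamma(134, 53/2).
The posterior predictive for a window of length T is Negative Binomial with variance T·α'·(β'+T)/β'² = 3·134·(59/2)/(2809/4) = 47436/2809.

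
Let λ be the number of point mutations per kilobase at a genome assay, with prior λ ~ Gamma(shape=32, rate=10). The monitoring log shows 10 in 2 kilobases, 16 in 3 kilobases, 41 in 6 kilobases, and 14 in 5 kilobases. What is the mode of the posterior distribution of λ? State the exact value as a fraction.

56/13

Total count: 10 + 16 + 41 + 14 = 81.
Total exposure: 2 + 3 + 6 + 5 = 16 kilobases.
The Gamma prior is conjugate for the Poisson rate, so λ | data ~ Gamma(32+81, 10+16) = Gamma(113, 26).
Posterior mode = (α'−1)/β' = 112/26 = 56/13.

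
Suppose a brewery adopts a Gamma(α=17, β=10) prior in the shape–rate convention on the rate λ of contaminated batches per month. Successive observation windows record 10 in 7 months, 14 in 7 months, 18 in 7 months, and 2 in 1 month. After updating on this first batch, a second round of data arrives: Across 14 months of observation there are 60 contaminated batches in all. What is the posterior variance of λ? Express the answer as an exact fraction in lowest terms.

121/2116

Total count: 10 + 14 + 18 + 2 = 44.
Total exposure: 7 + 7 + 7 + 1 = 22 months.
After the first batch: Gamma(17 + 44, 10 + 22) = Gamma(61, 32).
Total count 60 over total exposure 14 months.
After the second batch: Gamma(61 + 60, 32 + 14) = Gamma(121, 46).
Posterior variance = α'/β'² = 121/2116.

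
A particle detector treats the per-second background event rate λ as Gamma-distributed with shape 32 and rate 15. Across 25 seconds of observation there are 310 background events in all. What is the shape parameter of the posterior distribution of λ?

342

Total count 310 over total exposure 25 seconds.
Gamma(α, β) with Poisson data over total exposure Σt gives posterior Gamma(α+Σx, β+Σt) = Gamma(342, 40).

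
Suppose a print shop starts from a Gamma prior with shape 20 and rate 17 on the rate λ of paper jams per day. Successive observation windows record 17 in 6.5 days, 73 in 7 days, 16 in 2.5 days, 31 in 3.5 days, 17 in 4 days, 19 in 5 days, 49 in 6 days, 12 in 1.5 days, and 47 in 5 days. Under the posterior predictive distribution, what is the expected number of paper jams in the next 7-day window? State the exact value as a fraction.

2107/58

Total count: 17 + 73 + 16 + 31 + 17 + 19 + 49 + 12 + 47 = 281.
Total exposure: 6.5 + 7 + 2.5 + 3.5 + 4 + 5 + 6 + 1.5 + 5 = 41 days.
Conjugate update: add total count to the shape and total exposure to the rate, giving Gamma(301, 58).
Predictive mean over a 7-day window = T·E[λ|data] = 7·301/58 = 2107/58.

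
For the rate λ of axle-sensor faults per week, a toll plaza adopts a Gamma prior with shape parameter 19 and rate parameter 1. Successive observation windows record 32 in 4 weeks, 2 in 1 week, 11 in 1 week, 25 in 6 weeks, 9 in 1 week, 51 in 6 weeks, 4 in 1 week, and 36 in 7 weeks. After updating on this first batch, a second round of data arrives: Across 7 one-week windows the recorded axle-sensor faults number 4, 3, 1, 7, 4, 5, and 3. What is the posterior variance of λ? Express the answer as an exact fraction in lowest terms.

216/1225

Total count: 32 + 2 + 11 + 25 + 9 + 51 + 4 + 36 = 170.
Total exposure: 4 + 1 + 1 + 6 + 1 + 6 + 1 + 7 = 27 weeks.
After the first batch: Gamma(19 + 170, 1 + 27) = Gamma(189, 28).
Total count: 4 + 3 + 1 + 7 + 4 + 5 + 3 = 27.
Total exposure: 7 weeks.
After the second batch: Gamma(189 + 27, 28 + 7) = Gamma(216, 35).
Posterior variance = α'/β'² = 216/1225.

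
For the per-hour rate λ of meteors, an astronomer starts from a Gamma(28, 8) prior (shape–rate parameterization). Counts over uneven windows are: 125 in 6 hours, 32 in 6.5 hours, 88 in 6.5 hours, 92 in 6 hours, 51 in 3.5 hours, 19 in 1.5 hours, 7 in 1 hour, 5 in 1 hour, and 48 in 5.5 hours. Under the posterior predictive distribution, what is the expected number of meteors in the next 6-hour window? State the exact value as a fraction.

Total count: 125 + 32 + 88 + 92 + 51 + 19 + 7 + 5 + 48 = 467.
Total exposure: 6 + 6.5 + 6.5 + 6 + 3.5 + 1.5 + 1 + 1 + 5.5 = 37.5 hours.
By Gamma–Poisson conjugacy, the posterior is Gamma(α + Σx, β + Σt) = Gamma(28 + 467, 8 + 37.5) = Gamma(495, 91/2).
Predictive mean over a 6-hour window = T·E[λ|data] = 6·495/(91/2) = 5940/91.

5940/91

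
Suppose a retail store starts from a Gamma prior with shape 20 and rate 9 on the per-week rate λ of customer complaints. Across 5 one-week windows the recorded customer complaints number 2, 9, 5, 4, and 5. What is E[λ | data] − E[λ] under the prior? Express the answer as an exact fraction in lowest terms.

Total count: 2 + 9 + 5 + 4 + 5 = 25.
Total exposure: 5 weeks.
The Gamma prior is conjugate for the Poisson rate, so λ | data ~ Gamma(20+25, 9+5) = Gamma(45, 14).
Posterior mean = 45/14 = 45/14; prior mean = 20/9 = 20/9. Difference = 45/14 − 20/9 = 125/126.

125/126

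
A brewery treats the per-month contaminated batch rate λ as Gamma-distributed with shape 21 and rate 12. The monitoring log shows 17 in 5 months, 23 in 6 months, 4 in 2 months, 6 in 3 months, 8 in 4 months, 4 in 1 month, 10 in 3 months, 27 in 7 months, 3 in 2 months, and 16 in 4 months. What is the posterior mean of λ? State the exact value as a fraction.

139/49

Total count: 17 + 23 + 4 + 6 + 8 + 4 + 10 + 27 + 3 + 16 = 118.
Total exposure: 5 + 6 + 2 + 3 + 4 + 1 + 3 + 7 + 2 + 4 = 37 months.
Conjugate update: add total count to the shape and total exposure to the rate, giving Gamma(139, 49).
Posterior mean = α'/β' = 139/49.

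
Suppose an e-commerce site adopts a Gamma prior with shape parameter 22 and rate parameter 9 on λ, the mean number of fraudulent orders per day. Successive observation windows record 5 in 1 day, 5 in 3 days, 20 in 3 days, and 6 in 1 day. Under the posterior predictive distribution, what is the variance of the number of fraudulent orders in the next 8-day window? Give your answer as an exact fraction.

11600/289

Total count: 5 + 5 + 20 + 6 = 36.
Total exposure: 1 + 3 + 3 + 1 = 8 days.
Gamma(α, β) with Poisson data over total exposure Σt gives posterior Gamma(α+Σx, β+Σt) = Gamma(58, 17).
The posterior predictive for a window of length T is Negative Binomial with variance T·α'·(β'+T)/β'² = 8·58·25/289 = 11600/289.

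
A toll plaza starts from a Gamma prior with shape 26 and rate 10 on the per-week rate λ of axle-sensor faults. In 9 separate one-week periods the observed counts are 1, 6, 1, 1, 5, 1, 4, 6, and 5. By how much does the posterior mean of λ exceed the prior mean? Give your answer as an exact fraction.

Total count: 1 + 6 + 1 + 1 + 5 + 1 + 4 + 6 + 5 = 30.
Total exposure: 9 weeks.
Gamma(α, β) with Poisson data over total exposure Σt gives posterior Gamma(α+Σx, β+Σt) = Gamma(56, 19).
Posterior mean = 56/19 = 56/19; prior mean = 26/10 = 13/5. Difference = 56/19 − 13/5 = 33/95.

33/95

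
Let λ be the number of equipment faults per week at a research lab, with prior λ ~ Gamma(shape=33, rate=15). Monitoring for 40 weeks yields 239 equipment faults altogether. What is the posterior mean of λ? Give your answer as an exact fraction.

Total count 239 over total exposure 40 weeks.
By Gamma–Poisson conjugacy, the posterior is Gamma(α + Σx, β + Σt) = Gamma(33 + 239, 15 + 40) = Gamma(272, 55).
Posterior mean = α'/β' = 272/55.

272/55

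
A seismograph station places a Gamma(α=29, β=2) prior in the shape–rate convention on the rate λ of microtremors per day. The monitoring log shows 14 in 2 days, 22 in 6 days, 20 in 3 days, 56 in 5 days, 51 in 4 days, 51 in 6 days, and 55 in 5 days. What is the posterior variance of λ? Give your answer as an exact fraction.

298/1089

Total count: 14 + 22 + 20 + 56 + 51 + 51 + 55 = 269.
Total exposure: 2 + 6 + 3 + 5 + 4 + 6 + 5 = 31 days.
The Gamma prior is conjugate for the Poisson rate, so λ | data ~ Gamma(29+269, 2+31) = Gamma(298, 33).
Posterior variance = α'/β'² = 298/1089.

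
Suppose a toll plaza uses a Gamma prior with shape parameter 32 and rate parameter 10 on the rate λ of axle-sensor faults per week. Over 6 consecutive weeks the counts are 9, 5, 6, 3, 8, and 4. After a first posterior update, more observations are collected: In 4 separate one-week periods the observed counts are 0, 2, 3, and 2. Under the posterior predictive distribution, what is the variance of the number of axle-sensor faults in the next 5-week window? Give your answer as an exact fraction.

185/8

Total count: 9 + 5 + 6 + 3 + 8 + 4 = 35.
Total exposure: 6 weeks.
After the first batch: Gamma(32 + 35, 10 + 6) = Gamma(67, 16).
Total count: 0 + 2 + 3 + 2 = 7.
Total exposure: 4 weeks.
After the second batch: Gamma(67 + 7, 16 + 4) = Gamma(74, 20).
The posterior predictive for a window of length T is Negative Binomial with variance T·α'·(β'+T)/β'² = 5·74·25/400 = 185/8.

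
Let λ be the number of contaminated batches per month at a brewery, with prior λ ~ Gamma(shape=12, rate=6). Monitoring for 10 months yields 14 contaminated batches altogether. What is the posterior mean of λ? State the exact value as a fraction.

13/8

Total count 14 over total exposure 10 months.
The Gamma prior is conjugate for the Poisson rate, so λ | data ~ Gamma(12+14, 6+10) = Gamma(26, 16).
Posterior mean = α'/β' = 26/16 = 13/8.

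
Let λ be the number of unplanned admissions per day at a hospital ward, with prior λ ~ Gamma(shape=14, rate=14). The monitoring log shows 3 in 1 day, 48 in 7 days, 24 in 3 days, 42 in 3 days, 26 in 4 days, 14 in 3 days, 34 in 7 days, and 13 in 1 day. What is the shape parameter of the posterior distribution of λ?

218

Total count: 3 + 48 + 24 + 42 + 26 + 14 + 34 + 13 = 204.
Total exposure: 1 + 7 + 3 + 3 + 4 + 3 + 7 + 1 = 29 days.
Posterior: α' = 14 + 204 = 218, β' = 14 + 29 = 43.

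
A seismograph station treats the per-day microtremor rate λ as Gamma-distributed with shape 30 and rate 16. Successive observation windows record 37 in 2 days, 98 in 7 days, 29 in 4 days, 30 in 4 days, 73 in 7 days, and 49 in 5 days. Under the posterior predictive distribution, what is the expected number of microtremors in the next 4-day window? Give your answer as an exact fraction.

Total count: 37 + 98 + 29 + 30 + 73 + 49 = 316.
Total exposure: 2 + 7 + 4 + 4 + 7 + 5 = 29 days.
By Gamma–Poisson conjugacy, the posterior is Gamma(α + Σx, β + Σt) = Gamma(30 + 316, 16 + 29) = Gamma(346, 45).
Predictive mean over a 4-day window = T·E[λ|data] = 4·346/45 = 1384/45.

1384/45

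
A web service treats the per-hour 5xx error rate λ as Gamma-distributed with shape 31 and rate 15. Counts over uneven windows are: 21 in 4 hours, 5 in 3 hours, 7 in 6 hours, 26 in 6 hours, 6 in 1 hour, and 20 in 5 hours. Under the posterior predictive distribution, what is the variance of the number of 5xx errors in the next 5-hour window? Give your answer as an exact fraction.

261/16

Total count: 21 + 5 + 7 + 26 + 6 + 20 = 85.
Total exposure: 4 + 3 + 6 + 6 + 1 + 5 = 25 hours.
By Gamma–Poisson conjugacy, the posterior is Gamma(α + Σx, β + Σt) = Gamma(31 + 85, 15 + 25) = Gamma(116, 40).
The posterior predictive for a window of length T is Negative Binomial with variance T·α'·(β'+T)/β'² = 5·116·45/1600 = 261/16.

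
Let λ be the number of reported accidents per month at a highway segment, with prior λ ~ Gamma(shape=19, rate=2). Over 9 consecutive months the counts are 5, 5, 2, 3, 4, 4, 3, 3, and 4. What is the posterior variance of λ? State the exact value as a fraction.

52/121

Total count: 5 + 5 + 2 + 3 + 4 + 4 + 3 + 3 + 4 = 33.
Total exposure: 9 months.
The Gamma prior is conjugate for the Poisson rate, so λ | data ~ Gamma(19+33, 2+9) = Gamma(52, 11).
Posterior variance = α'/β'² = 52/121.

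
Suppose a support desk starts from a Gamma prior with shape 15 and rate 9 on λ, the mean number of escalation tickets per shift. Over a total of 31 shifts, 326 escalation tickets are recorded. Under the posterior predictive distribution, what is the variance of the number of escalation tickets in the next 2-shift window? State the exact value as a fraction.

7161/400

Total count 326 over total exposure 31 shifts.
Conjugate update: add total count to the shape and total exposure to the rate, giving Gamma(341, 40).
The posterior predictive for a window of length T is Negative Binomial with variance T·α'·(β'+T)/β'² = 2·341·42/1600 = 7161/400.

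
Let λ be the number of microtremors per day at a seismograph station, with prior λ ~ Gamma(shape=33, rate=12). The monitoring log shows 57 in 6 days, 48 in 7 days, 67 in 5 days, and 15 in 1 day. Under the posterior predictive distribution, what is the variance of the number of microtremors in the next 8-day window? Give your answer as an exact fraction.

Total count: 57 + 48 + 67 + 15 = 187.
Total exposure: 6 + 7 + 5 + 1 = 19 days.
The Gamma prior is conjugate for the Poisson rate, so λ | data ~ Gamma(33+187, 12+19) = Gamma(220, 31).
The posterior predictive for a window of length T is Negative Binomial with variance T·α'·(β'+T)/β'² = 8·220·39/961 = 68640/961.

68640/961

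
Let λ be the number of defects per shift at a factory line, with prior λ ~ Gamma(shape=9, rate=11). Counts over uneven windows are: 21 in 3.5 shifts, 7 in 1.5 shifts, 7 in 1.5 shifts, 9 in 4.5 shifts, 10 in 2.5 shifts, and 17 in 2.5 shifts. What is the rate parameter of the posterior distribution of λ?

Total count: 21 + 7 + 7 + 9 + 10 + 17 = 71.
Total exposure: 3.5 + 1.5 + 1.5 + 4.5 + 2.5 + 2.5 = 16 shifts.
Posterior: α' = 9 + 71 = 80, β' = 11 + 16 = 27.

27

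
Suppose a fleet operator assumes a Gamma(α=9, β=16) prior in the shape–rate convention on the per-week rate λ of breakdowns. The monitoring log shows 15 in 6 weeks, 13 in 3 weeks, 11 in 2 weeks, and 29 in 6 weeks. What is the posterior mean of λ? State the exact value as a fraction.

Total count: 15 + 13 + 11 + 29 = 68.
Total exposure: 6 + 3 + 2 + 6 = 17 weeks.
The Gamma prior is conjugate for the Poisson rate, so λ | data ~ Gamma(9+68, 16+17) = Gamma(77, 33).
Posterior mean = α'/β' = 77/33 = 7/3.

7/3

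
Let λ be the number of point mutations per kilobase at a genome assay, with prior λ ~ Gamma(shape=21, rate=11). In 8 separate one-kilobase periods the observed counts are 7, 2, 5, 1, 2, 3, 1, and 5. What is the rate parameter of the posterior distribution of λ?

Total count: 7 + 2 + 5 + 1 + 2 + 3 + 1 + 5 = 26.
Total exposure: 8 kilobases.
Posterior: α' = 21 + 26 = 47, β' = 11 + 8 = 19.

19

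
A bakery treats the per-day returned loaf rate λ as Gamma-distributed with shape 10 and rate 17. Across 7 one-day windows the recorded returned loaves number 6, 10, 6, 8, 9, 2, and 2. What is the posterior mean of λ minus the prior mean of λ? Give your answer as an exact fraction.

661/408

Total count: 6 + 10 + 6 + 8 + 9 + 2 + 2 = 43.
Total exposure: 7 days.
By Gamma–Poisson conjugacy, the posterior is Gamma(α + Σx, β + Σt) = Gamma(10 + 43, 17 + 7) = Gamma(53, 24).
Posterior mean = 53/24 = 53/24; prior mean = 10/17 = 10/17. Difference = 53/24 − 10/17 = 661/408.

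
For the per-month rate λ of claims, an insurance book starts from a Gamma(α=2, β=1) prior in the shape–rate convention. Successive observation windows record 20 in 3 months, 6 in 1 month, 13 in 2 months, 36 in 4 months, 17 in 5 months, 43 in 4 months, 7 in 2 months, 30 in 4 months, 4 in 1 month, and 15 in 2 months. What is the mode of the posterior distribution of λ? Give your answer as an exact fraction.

192/29

Total count: 20 + 6 + 13 + 36 + 17 + 43 + 7 + 30 + 4 + 15 = 191.
Total exposure: 3 + 1 + 2 + 4 + 5 + 4 + 2 + 4 + 1 + 2 = 28 months.
By Gamma–Poisson conjugacy, the posterior is Gamma(α + Σx, β + Σt) = Gamma(2 + 191, 1 + 28) = Gamma(193, 29).
Posterior mode = (α'−1)/β' = 192/29.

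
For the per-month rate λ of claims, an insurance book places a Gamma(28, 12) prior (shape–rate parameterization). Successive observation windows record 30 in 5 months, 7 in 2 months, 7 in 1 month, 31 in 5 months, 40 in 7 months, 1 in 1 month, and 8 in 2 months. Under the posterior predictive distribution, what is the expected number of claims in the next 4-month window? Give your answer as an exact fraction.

Total count: 30 + 7 + 7 + 31 + 40 + 1 + 8 = 124.
Total exposure: 5 + 2 + 1 + 5 + 7 + 1 + 2 = 23 months.
By Gamma–Poisson conjugacy, the posterior is Gamma(α + Σx, β + Σt) = Gamma(28 + 124, 12 + 23) = Gamma(152, 35).
Predictive mean over a 4-month window = T·E[λ|data] = 4·152/35 = 608/35.

608/35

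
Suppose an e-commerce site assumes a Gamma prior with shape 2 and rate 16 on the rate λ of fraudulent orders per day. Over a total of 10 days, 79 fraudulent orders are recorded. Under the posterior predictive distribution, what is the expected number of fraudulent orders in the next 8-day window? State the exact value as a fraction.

Total count 79 over total exposure 10 days.
By Gamma–Poisson conjugacy, the posterior is Gamma(α + Σx, β + Σt) = Gamma(2 + 79, 16 + 10) = Gamma(81, 26).
Predictive mean over an 8-day window = T·E[λ|data] = 8·81/26 = 324/13.

324/13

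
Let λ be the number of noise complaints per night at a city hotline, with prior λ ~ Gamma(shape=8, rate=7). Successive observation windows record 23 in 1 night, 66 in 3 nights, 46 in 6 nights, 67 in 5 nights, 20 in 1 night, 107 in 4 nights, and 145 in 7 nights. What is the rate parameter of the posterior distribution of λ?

34

Total count: 23 + 66 + 46 + 67 + 20 + 107 + 145 = 474.
Total exposure: 1 + 3 + 6 + 5 + 1 + 4 + 7 = 27 nights.
The Gamma prior is conjugate for the Poisson rate, so λ | data ~ Gamma(8+474, 7+27) = Gamma(482, 34).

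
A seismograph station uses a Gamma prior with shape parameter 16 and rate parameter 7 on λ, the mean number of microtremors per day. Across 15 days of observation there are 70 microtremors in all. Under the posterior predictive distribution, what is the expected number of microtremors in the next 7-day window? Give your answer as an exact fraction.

Total count 70 over total exposure 15 days.
By Gamma–Poisson conjugacy, the posterior is Gamma(α + Σx, β + Σt) = Gamma(16 + 70, 7 + 15) = Gamma(86, 22).
Predictive mean over a 7-day window = T·E[λ|data] = 7·86/22 = 301/11.

301/11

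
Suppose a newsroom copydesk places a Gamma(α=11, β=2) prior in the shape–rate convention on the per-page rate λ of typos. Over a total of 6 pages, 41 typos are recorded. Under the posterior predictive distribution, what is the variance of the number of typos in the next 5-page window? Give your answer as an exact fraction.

Total count 41 over total exposure 6 pages.
Gamma(α, β) with Poisson data over total exposure Σt gives posterior Gamma(α+Σx, β+Σt) = Gamma(52, 8).
The posterior predictive for a window of length T is Negative Binomial with variance T·α'·(β'+T)/β'² = 5·52·13/64 = 845/16.

845/16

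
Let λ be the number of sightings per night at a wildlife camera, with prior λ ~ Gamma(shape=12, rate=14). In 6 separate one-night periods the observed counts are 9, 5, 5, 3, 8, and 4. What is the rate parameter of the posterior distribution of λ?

Total count: 9 + 5 + 5 + 3 + 8 + 4 = 34.
Total exposure: 6 nights.
By Gamma–Poisson conjugacy, the posterior is Gamma(α + Σx, β + Σt) = Gamma(12 + 34, 14 + 6) = Gamma(46, 20).

20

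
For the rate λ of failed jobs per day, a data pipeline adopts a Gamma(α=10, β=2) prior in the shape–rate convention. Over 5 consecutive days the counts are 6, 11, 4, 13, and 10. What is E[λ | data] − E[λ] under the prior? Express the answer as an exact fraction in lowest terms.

Total count: 6 + 11 + 4 + 13 + 10 = 44.
Total exposure: 5 days.
Conjugate update: add total count to the shape and total exposure to the rate, giving Gamma(54, 7).
Posterior mean = 54/7 = 54/7; prior mean = 10/2 = 5. Difference = 54/7 − 5 = 19/7.

19/7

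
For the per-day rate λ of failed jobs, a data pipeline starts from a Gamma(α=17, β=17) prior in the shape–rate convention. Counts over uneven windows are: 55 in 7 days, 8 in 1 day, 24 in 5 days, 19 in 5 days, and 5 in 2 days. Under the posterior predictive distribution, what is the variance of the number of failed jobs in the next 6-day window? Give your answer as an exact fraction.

Total count: 55 + 8 + 24 + 19 + 5 = 111.
Total exposure: 7 + 1 + 5 + 5 + 2 = 20 days.
By Gamma–Poisson conjugacy, the posterior is Gamma(α + Σx, β + Σt) = Gamma(17 + 111, 17 + 20) = Gamma(128, 37).
The posterior predictive for a window of length T is Negative Binomial with variance T·α'·(β'+T)/β'² = 6·128·43/1369 = 33024/1369.

33024/1369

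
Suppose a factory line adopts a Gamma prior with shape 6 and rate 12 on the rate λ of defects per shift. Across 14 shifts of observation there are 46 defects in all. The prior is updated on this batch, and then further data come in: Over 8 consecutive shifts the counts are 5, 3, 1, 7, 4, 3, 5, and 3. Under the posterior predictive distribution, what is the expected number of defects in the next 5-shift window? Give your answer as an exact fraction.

Total count 46 over total exposure 14 shifts.
After the first batch: Gamma(6 + 46, 12 + 14) = Gamma(52, 26).
Total count: 5 + 3 + 1 + 7 + 4 + 3 + 5 + 3 = 31.
Total exposure: 8 shifts.
After the second batch: Gamma(52 + 31, 26 + 8) = Gamma(83, 34).
Predictive mean over a 5-shift window = T·E[λ|data] = 5·83/34 = 415/34.

415/34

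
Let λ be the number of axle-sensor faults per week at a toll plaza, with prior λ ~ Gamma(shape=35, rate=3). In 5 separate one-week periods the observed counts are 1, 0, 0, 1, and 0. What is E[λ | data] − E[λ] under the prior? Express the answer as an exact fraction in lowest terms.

-169/24

Total count: 1 + 0 + 0 + 1 + 0 = 2.
Total exposure: 5 weeks.
By Gamma–Poisson conjugacy, the posterior is Gamma(α + Σx, β + Σt) = Gamma(35 + 2, 3 + 5) = Gamma(37, 8).
Posterior mean = 37/8 = 37/8; prior mean = 35/3 = 35/3. Difference = 37/8 − 35/3 = -169/24.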